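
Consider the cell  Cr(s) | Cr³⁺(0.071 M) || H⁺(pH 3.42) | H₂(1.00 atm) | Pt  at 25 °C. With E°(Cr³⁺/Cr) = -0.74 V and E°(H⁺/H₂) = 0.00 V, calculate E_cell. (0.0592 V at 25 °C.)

0.56 V

The hydrogen couple is the cathode, so E°_cell = 0.74 V; n = 6.
[H⁺] = 10^(−3.42) = 3.8 × 10^-4 M, and Q = [Cr³⁺]^2·P(H₂)^3 / [H⁺]^6 = 1.67 × 10^18.
E = E° − (0.0592/6) log Q = 0.74 − (0.0592/6)(18.223) = 0.560 V.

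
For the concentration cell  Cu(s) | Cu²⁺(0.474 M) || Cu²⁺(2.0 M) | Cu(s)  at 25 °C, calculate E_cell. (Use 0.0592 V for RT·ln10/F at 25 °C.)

0.019 V

Both half-cells are Cu²⁺/Cu, so E°_cell = 0. The concentrated side is the cathode; the cell reaction moves Cu²⁺ from high to low concentration with n = 2.
Q = [Cu²⁺]_dilute/[Cu²⁺]_conc = 0.474/2.0 = 0.237.
E = 0 − (0.0592/2) log Q = −(0.0592/2)(-0.625) = 0.0185 V.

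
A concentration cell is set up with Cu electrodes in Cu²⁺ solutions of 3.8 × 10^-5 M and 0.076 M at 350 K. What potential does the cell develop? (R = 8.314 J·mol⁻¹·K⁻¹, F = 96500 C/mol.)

Both half-cells are Cu²⁺/Cu, so E°_cell = 0. The concentrated side is the cathode; the cell reaction moves Cu²⁺ from high to low concentration with n = 2.
Q = [Cu²⁺]_dilute/[Cu²⁺]_conc = 3.8 × 10^-5/0.076 = 5 × 10^-4.
E = 0 − (RT/nF) ln Q = −((8.314×350)/(2×96500))(-7.601) = 0.1146 V.

0.11 V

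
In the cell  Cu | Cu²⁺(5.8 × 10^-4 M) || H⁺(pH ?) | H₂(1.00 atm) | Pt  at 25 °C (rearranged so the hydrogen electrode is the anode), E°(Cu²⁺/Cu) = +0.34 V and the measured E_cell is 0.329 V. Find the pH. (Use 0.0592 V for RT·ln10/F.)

pH = 1.43

E°_cell = 0.34 V and n = 2.
log Q = n(E° − E)/0.0592 = 2×(0.34 − 0.329)/0.0592 = 0.372.
With Q = [H⁺]^2 / ([Cu²⁺]·P(H₂)), solving for [H⁺] gives log[H⁺] = -1.432, so pH = 1.43.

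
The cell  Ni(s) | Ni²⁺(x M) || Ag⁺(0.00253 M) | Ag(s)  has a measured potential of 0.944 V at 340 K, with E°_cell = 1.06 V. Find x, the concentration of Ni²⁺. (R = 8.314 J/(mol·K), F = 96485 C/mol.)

0.018 M

From the Nernst equation, ln Q = nF(E° − E)/RT = 2×96485×(1.06 − 0.944)/(8.314×340) = 7.919, so Q = 2750.
With Q = [Ni²⁺]/[Ag⁺]^2 and the known concentrations, [Ni²⁺] in the numerator gives [Ni²⁺] = 0.018 M.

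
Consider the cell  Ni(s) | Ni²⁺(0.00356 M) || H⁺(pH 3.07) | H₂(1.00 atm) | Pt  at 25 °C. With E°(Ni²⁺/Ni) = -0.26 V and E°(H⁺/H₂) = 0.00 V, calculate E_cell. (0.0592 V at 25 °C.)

The hydrogen couple is the cathode, so E°_cell = 0.26 V; n = 2.
[H⁺] = 10^(−3.07) = 8.5 × 10^-4 M, and Q = [Ni²⁺]·P(H₂) / [H⁺]^2 = 4910.
E = E° − (0.0592/2) log Q = 0.26 − (0.0592/2)(3.691) = 0.151 V.

0.15 V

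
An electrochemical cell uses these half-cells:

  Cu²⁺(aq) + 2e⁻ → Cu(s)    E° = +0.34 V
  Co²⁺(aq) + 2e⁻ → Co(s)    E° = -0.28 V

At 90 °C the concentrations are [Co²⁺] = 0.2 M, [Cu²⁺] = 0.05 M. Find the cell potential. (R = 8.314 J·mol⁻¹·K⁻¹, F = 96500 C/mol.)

0.598 V

The Cu²⁺/Cu couple has the higher reduction potential and acts as the cathode, so E°_cell = +0.34 − (-0.28) = 0.62 V.
Balancing electrons gives n = 2; the reaction quotient is Q = [Co²⁺]/[Cu²⁺] = 4.00.
E = E° − (RT/nF) ln Q = 0.62 − (8.314×363)/(2×96500) × (1.386) = 0.620 − 0.022 = 0.598 V.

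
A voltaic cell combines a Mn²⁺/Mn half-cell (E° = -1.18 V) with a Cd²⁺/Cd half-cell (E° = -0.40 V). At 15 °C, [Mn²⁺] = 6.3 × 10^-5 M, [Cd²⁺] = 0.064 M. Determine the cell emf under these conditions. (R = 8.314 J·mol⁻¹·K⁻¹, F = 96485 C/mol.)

0.866 V

The Cd²⁺/Cd couple has the higher reduction potential and acts as the cathode, so E°_cell = -0.40 − (-1.18) = 0.78 V.
Balancing electrons gives n = 2; the reaction quotient is Q = [Mn²⁺]/[Cd²⁺] = 9.84 × 10^-4.
E = E° − (RT/nF) ln Q = 0.78 − (8.314×288)/(2×96485) × (-6.924) = 0.780 + 0.086 = 0.866 V.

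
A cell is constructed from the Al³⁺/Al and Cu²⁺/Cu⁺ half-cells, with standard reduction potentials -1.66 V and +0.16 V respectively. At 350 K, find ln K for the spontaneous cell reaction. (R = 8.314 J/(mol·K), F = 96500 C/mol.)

E°_cell = +0.16 − (-1.66) = 1.82 V, with n = 3 electrons transferred.
At equilibrium E = 0, so the Nernst equation gives ln K = nFE°/RT = (3)(96500)(1.82)/((8.314)(350)) = 181.07.

ln K = 181.1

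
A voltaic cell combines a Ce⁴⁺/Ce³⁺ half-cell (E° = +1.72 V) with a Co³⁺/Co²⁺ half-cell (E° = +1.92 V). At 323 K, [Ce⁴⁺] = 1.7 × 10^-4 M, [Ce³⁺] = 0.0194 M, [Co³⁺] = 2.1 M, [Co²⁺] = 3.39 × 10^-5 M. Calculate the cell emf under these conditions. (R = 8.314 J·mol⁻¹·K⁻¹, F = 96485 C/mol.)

0.639 V

The Co³⁺/Co²⁺ couple has the higher reduction potential and acts as the cathode, so E°_cell = +1.92 − (+1.72) = 0.20 V.
Balancing electrons gives n = 1; the reaction quotient is Q = [Ce⁴⁺]·[Co²⁺]/([Ce³⁺]·[Co³⁺]) = 1.41 × 10^-7.
E = E° − (RT/nF) ln Q = 0.20 − (8.314×323)/(1×96485) × (-15.771) = 0.200 + 0.439 = 0.639 V.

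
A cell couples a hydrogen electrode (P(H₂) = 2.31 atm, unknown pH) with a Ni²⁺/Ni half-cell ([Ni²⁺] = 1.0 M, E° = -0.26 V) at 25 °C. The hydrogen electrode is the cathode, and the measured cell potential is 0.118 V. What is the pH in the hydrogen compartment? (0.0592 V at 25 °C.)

pH = 2.22

E°_cell = 0.26 V and n = 2.
log Q = n(E° − E)/0.0592 = 2×(0.26 − 0.118)/0.0592 = 4.797.
With Q = [Ni²⁺]·P(H₂) / [H⁺]^2, solving for [H⁺] gives log[H⁺] = -2.217, so pH = 2.22.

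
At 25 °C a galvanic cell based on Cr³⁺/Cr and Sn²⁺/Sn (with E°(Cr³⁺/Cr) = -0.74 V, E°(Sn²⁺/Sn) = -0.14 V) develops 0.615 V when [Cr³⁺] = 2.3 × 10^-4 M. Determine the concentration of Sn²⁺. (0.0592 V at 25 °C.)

0.012 M

From the Nernst equation, log Q = n(E° − E)/0.0592 = 6(0.60 − 0.615)/0.0592 = -1.520, so Q = 0.0302.
With Q = [Cr³⁺]^2/[Sn²⁺]^3 and the known concentrations, [Sn²⁺]^3 in the denominator gives [Sn²⁺] = 0.012 M.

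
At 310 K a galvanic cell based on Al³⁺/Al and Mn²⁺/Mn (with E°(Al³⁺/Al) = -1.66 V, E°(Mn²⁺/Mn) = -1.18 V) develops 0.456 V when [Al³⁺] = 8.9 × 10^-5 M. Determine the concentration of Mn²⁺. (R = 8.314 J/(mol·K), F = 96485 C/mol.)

From the Nernst equation, ln Q = nF(E° − E)/RT = 6×96485×(0.48 − 0.456)/(8.314×310) = 5.391, so Q = 219.
With Q = [Al³⁺]^2/[Mn²⁺]^3 and the known concentrations, [Mn²⁺]^3 in the denominator gives [Mn²⁺] = 3.3 × 10^-4 M.

3.3 × 10^-4 M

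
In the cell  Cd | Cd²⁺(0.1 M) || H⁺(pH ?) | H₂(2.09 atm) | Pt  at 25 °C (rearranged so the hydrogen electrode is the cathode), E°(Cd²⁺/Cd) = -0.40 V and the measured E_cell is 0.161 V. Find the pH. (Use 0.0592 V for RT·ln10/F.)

pH = 4.38

E°_cell = 0.40 V and n = 2.
log Q = n(E° − E)/0.0592 = 2×(0.40 − 0.161)/0.0592 = 8.074.
With Q = [Cd²⁺]·P(H₂) / [H⁺]^2, solving for [H⁺] gives log[H⁺] = -4.377, so pH = 4.38.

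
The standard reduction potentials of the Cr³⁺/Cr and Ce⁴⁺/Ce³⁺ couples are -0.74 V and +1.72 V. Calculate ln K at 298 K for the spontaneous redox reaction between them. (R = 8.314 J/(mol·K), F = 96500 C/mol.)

ln K = 287.4

E°_cell = +1.72 − (-0.74) = 2.46 V, with n = 3 electrons transferred.
At equilibrium E = 0, so the Nernst equation gives ln K = nFE°/RT = (3)(96500)(2.46)/((8.314)(298)) = 287.45.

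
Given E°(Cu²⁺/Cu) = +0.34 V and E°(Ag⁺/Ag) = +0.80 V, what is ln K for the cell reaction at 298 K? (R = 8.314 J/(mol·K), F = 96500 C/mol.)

E°_cell = +0.80 − (+0.34) = 0.46 V, with n = 2 electrons transferred.
At equilibrium E = 0, so the Nernst equation gives ln K = nFE°/RT = (2)(96500)(0.46)/((8.314)(298)) = 35.83.

ln K = 35.8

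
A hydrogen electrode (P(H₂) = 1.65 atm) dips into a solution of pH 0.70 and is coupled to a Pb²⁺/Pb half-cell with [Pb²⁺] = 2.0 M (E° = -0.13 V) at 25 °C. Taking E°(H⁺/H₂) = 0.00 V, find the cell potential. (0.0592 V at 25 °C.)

The hydrogen couple is the cathode, so E°_cell = 0.13 V; n = 2.
[H⁺] = 10^(−0.70) = 0.20 M, and Q = [Pb²⁺]·P(H₂) / [H⁺]^2 = 82.9.
E = E° − (0.0592/2) log Q = 0.13 − (0.0592/2)(1.919) = 0.073 V.

0.073 V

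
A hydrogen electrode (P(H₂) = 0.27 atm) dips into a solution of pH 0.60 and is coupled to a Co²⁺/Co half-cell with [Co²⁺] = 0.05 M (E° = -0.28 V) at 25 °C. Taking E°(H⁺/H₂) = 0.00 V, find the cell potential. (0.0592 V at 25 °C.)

The hydrogen couple is the cathode, so E°_cell = 0.28 V; n = 2.
[H⁺] = 10^(−0.60) = 0.25 M, and Q = [Co²⁺]·P(H₂) / [H⁺]^2 = 0.214.
E = E° − (0.0592/2) log Q = 0.28 − (0.0592/2)(-0.670) = 0.300 V.

0.30 V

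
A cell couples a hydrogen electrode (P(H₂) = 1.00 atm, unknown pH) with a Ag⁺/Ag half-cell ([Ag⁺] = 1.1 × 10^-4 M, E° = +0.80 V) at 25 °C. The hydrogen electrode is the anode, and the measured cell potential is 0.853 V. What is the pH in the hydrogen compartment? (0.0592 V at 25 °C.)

pH = 4.85

E°_cell = 0.80 V and n = 2.
log Q = n(E° − E)/0.0592 = 2×(0.80 − 0.853)/0.0592 = -1.791.
With Q = [H⁺]^2 / ([Ag⁺]^2·P(H₂)), solving for [H⁺] gives log[H⁺] = -4.854, so pH = 4.85.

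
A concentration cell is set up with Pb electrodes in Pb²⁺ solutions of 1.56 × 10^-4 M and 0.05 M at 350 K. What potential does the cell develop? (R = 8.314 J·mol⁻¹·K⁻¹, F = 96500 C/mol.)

0.087 V

Both half-cells are Pb²⁺/Pb, so E°_cell = 0. The concentrated side is the cathode; the cell reaction moves Pb²⁺ from high to low concentration with n = 2.
Q = [Pb²⁺]_dilute/[Pb²⁺]_conc = 1.56 × 10^-4/0.05 = 0.00312.
E = 0 − (RT/nF) ln Q = −((8.314×350)/(2×96500))(-5.770) = 0.0870 V.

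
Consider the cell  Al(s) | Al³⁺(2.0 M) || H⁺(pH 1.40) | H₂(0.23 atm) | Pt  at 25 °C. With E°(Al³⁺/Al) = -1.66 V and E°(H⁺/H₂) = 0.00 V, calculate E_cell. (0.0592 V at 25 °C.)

The hydrogen couple is the cathode, so E°_cell = 1.66 V; n = 6.
[H⁺] = 10^(−1.40) = 0.040 M, and Q = [Al³⁺]^2·P(H₂)^3 / [H⁺]^6 = 1.22 × 10^7.
E = E° − (0.0592/6) log Q = 1.66 − (0.0592/6)(7.087) = 1.590 V.

1.59 V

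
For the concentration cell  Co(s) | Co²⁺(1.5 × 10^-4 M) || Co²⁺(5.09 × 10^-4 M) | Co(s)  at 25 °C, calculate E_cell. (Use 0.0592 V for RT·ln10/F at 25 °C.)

Both half-cells are Co²⁺/Co, so E°_cell = 0. The concentrated side is the cathode; the cell reaction moves Co²⁺ from high to low concentration with n = 2.
Q = [Co²⁺]_dilute/[Co²⁺]_conc = 1.5 × 10^-4/5.09 × 10^-4 = 0.295.
E = 0 − (0.0592/2) log Q = −(0.0592/2)(-0.531) = 0.0157 V.

0.016 V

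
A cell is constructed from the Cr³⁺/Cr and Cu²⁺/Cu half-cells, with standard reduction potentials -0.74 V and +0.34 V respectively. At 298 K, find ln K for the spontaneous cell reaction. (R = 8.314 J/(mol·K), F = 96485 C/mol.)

ln K = 252.4

E°_cell = +0.34 − (-0.74) = 1.08 V, with n = 6 electrons transferred.
At equilibrium E = 0, so the Nernst equation gives ln K = nFE°/RT = (6)(96485)(1.08)/((8.314)(298)) = 252.35.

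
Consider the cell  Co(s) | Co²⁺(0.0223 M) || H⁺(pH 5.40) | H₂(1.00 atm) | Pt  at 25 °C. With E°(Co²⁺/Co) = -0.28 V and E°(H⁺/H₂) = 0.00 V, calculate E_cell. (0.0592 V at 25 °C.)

The hydrogen couple is the cathode, so E°_cell = 0.28 V; n = 2.
[H⁺] = 10^(−5.40) = 4 × 10^-6 M, and Q = [Co²⁺]·P(H₂) / [H⁺]^2 = 1.41 × 10^9.
E = E° − (0.0592/2) log Q = 0.28 − (0.0592/2)(9.148) = 0.009 V.

0.009 V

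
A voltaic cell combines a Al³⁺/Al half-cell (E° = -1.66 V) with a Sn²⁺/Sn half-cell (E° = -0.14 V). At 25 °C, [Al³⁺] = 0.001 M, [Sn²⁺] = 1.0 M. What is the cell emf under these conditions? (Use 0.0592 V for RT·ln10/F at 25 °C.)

The Sn²⁺/Sn couple has the higher reduction potential and acts as the cathode, so E°_cell = -0.14 − (-1.66) = 1.52 V.
Balancing electrons gives n = 6; the reaction quotient is Q = [Al³⁺]^2/[Sn²⁺]^3 = 1 × 10^-6.
At 25 °C, E = E° − (0.0592/n) log Q = 1.52 − (0.0592/6)(-6.000) = 1.520 + 0.059 = 1.579 V.

1.58 V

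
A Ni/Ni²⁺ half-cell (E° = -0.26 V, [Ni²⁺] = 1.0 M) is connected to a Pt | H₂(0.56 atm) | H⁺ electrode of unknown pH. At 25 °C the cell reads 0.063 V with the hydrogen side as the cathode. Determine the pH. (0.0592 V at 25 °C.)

pH = 3.45

E°_cell = 0.26 V and n = 2.
log Q = n(E° − E)/0.0592 = 2×(0.26 − 0.063)/0.0592 = 6.655.
With Q = [Ni²⁺]·P(H₂) / [H⁺]^2, solving for [H⁺] gives log[H⁺] = -3.454, so pH = 3.45.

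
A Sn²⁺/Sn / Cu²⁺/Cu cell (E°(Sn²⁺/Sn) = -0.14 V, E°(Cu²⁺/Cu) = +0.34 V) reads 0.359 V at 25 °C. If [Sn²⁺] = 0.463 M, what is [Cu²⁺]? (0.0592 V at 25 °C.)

From the Nernst equation, log Q = n(E° − E)/0.0592 = 2(0.48 − 0.359)/0.0592 = 4.088, so Q = 1.22 × 10^4.
With Q = [Sn²⁺]/[Cu²⁺] and the known concentrations, [Cu²⁺] in the denominator gives [Cu²⁺] = 3.8 × 10^-5 M.

3.8 × 10^-5 M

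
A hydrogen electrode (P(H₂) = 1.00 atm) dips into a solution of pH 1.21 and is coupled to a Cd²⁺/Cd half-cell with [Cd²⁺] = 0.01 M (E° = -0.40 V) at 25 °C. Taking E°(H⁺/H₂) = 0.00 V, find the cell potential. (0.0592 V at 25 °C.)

0.39 V

The hydrogen couple is the cathode, so E°_cell = 0.40 V; n = 2.
[H⁺] = 10^(−1.21) = 0.062 M, and Q = [Cd²⁺]·P(H₂) / [H⁺]^2 = 2.63.
E = E° − (0.0592/2) log Q = 0.40 − (0.0592/2)(0.420) = 0.388 V.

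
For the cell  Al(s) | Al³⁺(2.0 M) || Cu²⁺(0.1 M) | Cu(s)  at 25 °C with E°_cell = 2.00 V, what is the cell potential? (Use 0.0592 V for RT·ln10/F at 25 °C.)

Balancing electrons gives n = 6; the reaction quotient is Q = [Al³⁺]^2/[Cu²⁺]^3 = 4000.
At 25 °C, E = E° − (0.0592/n) log Q = 2.00 − (0.0592/6)(3.602) = 2.000 − 0.036 = 1.964 V.

1.96 V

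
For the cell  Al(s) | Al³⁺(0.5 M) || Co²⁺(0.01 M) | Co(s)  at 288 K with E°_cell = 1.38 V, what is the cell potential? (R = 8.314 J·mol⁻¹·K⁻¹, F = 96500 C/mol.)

Balancing electrons gives n = 6; the reaction quotient is Q = [Al³⁺]^2/[Co²⁺]^3 = 2.5 × 10^5.
E = E° − (RT/nF) ln Q = 1.38 − (8.314×288)/(6×96500) × (12.429) = 1.380 − 0.051 = 1.329 V.

1.33 V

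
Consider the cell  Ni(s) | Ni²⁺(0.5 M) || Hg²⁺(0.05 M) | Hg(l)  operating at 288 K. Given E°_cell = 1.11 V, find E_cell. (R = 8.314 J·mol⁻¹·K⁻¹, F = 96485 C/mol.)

1.08 V

Balancing electrons gives n = 2; the reaction quotient is Q = [Ni²⁺]/[Hg²⁺] = 10.0.
E = E° − (RT/nF) ln Q = 1.11 − (8.314×288)/(2×96485) × (2.303) = 1.110 − 0.029 = 1.081 V.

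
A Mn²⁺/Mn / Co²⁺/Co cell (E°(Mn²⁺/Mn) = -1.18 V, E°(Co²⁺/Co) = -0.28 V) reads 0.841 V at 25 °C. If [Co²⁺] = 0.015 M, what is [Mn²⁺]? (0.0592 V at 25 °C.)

From the Nernst equation, log Q = n(E° − E)/0.0592 = 2(0.90 − 0.841)/0.0592 = 1.993, so Q = 98.5.
With Q = [Mn²⁺]/[Co²⁺] and the known concentrations, [Mn²⁺] in the numerator gives [Mn²⁺] = 1.5 M.

1.5 M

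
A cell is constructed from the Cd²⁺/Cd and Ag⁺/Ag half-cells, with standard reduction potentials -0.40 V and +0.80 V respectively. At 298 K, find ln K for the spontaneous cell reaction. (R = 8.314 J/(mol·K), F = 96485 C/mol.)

E°_cell = +0.80 − (-0.40) = 1.20 V, with n = 2 electrons transferred.
At equilibrium E = 0, so the Nernst equation gives ln K = nFE°/RT = (2)(96485)(1.20)/((8.314)(298)) = 93.46.

ln K = 93.5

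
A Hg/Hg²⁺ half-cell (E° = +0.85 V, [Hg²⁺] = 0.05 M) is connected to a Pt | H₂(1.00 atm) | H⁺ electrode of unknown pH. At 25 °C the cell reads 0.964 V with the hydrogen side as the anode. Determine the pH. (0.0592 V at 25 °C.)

E°_cell = 0.85 V and n = 2.
log Q = n(E° − E)/0.0592 = 2×(0.85 − 0.964)/0.0592 = -3.851.
With Q = [H⁺]^2 / ([Hg²⁺]·P(H₂)), solving for [H⁺] gives log[H⁺] = -2.576, so pH = 2.58.

pH = 2.58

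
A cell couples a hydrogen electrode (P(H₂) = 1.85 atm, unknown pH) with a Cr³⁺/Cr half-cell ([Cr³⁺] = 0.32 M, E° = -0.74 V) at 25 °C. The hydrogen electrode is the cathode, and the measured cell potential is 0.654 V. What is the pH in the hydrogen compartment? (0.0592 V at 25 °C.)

pH = 1.48

E°_cell = 0.74 V and n = 6.
log Q = n(E° − E)/0.0592 = 6×(0.74 − 0.654)/0.0592 = 8.716.
With Q = [Cr³⁺]^2·P(H₂)^3 / [H⁺]^6, solving for [H⁺] gives log[H⁺] = -1.484, so pH = 1.48.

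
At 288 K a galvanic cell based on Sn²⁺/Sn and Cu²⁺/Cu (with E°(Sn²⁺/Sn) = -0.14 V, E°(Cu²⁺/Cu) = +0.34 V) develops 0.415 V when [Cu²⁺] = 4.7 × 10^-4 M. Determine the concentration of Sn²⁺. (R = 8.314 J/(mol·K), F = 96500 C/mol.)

From the Nernst equation, ln Q = nF(E° − E)/RT = 2×96500×(0.48 − 0.415)/(8.314×288) = 5.239, so Q = 189.
With Q = [Sn²⁺]/[Cu²⁺] and the known concentrations, [Sn²⁺] in the numerator gives [Sn²⁺] = 0.089 M.

0.089 M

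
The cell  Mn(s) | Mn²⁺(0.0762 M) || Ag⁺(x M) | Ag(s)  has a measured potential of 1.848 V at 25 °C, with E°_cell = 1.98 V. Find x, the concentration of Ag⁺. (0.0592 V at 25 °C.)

From the Nernst equation, log Q = n(E° − E)/0.0592 = 2(1.98 − 1.848)/0.0592 = 4.459, so Q = 2.88 × 10^4.
With Q = [Mn²⁺]/[Ag⁺]^2 and the known concentrations, [Ag⁺]^2 in the denominator gives [Ag⁺] = 0.0016 M.

0.0016 M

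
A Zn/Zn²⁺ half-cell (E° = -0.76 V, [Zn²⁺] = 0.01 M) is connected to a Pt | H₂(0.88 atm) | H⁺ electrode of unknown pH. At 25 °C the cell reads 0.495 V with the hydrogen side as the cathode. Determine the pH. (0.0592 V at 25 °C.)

pH = 5.50

E°_cell = 0.76 V and n = 2.
log Q = n(E° − E)/0.0592 = 2×(0.76 − 0.495)/0.0592 = 8.953.
With Q = [Zn²⁺]·P(H₂) / [H⁺]^2, solving for [H⁺] gives log[H⁺] = -5.504, so pH = 5.50.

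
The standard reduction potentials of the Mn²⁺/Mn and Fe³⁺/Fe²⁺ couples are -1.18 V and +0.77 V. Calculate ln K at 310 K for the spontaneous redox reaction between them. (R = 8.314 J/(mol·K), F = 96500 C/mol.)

E°_cell = +0.77 − (-1.18) = 1.95 V, with n = 2 electrons transferred.
At equilibrium E = 0, so the Nernst equation gives ln K = nFE°/RT = (2)(96500)(1.95)/((8.314)(310)) = 146.02.

ln K = 146.0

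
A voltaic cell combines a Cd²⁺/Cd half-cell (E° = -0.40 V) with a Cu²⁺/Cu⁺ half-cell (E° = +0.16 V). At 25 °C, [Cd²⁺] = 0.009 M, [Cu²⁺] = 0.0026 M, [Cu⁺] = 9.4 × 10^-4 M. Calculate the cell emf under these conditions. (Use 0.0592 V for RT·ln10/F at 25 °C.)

The Cu²⁺/Cu⁺ couple has the higher reduction potential and acts as the cathode, so E°_cell = +0.16 − (-0.40) = 0.56 V.
Balancing electrons gives n = 2; the reaction quotient is Q = [Cd²⁺]·[Cu⁺]^2/[Cu²⁺]^2 = 0.00118.
At 25 °C, E = E° − (0.0592/n) log Q = 0.56 − (0.0592/2)(-2.929) = 0.560 + 0.087 = 0.647 V.

0.647 V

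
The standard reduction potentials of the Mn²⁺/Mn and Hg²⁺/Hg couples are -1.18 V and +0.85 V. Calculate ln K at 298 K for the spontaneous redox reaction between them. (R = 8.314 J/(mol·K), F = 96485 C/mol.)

E°_cell = +0.85 − (-1.18) = 2.03 V, with n = 2 electrons transferred.
At equilibrium E = 0, so the Nernst equation gives ln K = nFE°/RT = (2)(96485)(2.03)/((8.314)(298)) = 158.11.

ln K = 158.1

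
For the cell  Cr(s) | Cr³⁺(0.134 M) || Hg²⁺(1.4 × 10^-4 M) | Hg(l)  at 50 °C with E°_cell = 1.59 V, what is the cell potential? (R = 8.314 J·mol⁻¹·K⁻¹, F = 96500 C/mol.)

1.49 V

Balancing electrons gives n = 6; the reaction quotient is Q = [Cr³⁺]^2/[Hg²⁺]^3 = 6.54 × 10^9.
E = E° − (RT/nF) ln Q = 1.59 − (8.314×323)/(6×96500) × (22.602) = 1.590 − 0.105 = 1.485 V.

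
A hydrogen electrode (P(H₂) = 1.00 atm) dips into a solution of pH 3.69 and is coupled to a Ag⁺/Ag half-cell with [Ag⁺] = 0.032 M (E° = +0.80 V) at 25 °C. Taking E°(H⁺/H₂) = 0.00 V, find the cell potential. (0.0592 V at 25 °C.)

0.93 V

The Ag⁺/Ag couple is the cathode, so E°_cell = 0.80 V; n = 2.
[H⁺] = 10^(−3.69) = 2 × 10^-4 M, and Q = [H⁺]^2 / ([Ag⁺]^2·P(H₂)) = 4.07 × 10^-5.
E = E° − (0.0592/2) log Q = 0.80 − (0.0592/2)(-4.390) = 0.930 V.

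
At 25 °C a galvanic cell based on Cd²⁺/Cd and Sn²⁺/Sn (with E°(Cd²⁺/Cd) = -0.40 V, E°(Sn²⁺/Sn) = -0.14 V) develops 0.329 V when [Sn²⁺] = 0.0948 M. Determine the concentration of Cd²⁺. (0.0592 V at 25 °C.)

4.4 × 10^-4 M

From the Nernst equation, log Q = n(E° − E)/0.0592 = 2(0.26 − 0.329)/0.0592 = -2.331, so Q = 0.00467.
With Q = [Cd²⁺]/[Sn²⁺] and the known concentrations, [Cd²⁺] in the numerator gives [Cd²⁺] = 4.4 × 10^-4 M.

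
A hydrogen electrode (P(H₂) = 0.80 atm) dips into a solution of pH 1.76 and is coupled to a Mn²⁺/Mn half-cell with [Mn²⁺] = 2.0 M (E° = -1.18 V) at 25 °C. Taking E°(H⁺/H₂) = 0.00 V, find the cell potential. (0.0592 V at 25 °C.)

1.07 V

The hydrogen couple is the cathode, so E°_cell = 1.18 V; n = 2.
[H⁺] = 10^(−1.76) = 0.017 M, and Q = [Mn²⁺]·P(H₂) / [H⁺]^2 = 5300.
E = E° − (0.0592/2) log Q = 1.18 − (0.0592/2)(3.724) = 1.070 V.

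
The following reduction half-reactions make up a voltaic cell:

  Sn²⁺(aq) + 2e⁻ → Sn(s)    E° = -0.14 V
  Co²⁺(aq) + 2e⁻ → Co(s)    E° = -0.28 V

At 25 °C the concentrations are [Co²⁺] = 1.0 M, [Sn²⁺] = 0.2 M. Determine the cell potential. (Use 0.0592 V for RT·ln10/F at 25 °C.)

The Sn²⁺/Sn couple has the higher reduction potential and acts as the cathode, so E°_cell = -0.14 − (-0.28) = 0.14 V.
Balancing electrons gives n = 2; the reaction quotient is Q = [Co²⁺]/[Sn²⁺] = 5.00.
At 25 °C, E = E° − (0.0592/n) log Q = 0.14 − (0.0592/2)(0.699) = 0.140 − 0.021 = 0.119 V.

0.119 V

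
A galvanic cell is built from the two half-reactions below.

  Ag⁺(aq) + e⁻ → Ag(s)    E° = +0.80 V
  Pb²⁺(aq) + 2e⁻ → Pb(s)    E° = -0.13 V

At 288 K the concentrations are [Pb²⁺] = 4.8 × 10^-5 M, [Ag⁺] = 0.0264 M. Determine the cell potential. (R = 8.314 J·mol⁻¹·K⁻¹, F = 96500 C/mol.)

0.963 V

The Ag⁺/Ag couple has the higher reduction potential and acts as the cathode, so E°_cell = +0.80 − (-0.13) = 0.93 V.
Balancing electrons gives n = 2; the reaction quotient is Q = [Pb²⁺]/[Ag⁺]^2 = 0.0689.
E = E° − (RT/nF) ln Q = 0.93 − (8.314×288)/(2×96500) × (-2.676) = 0.930 + 0.033 = 0.963 V.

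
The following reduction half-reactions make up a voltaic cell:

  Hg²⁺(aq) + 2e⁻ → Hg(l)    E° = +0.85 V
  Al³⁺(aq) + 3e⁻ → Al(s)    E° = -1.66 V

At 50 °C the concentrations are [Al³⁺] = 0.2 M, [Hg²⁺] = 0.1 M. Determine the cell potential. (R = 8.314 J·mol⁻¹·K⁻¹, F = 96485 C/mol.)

2.49 V

The Hg²⁺/Hg couple has the higher reduction potential and acts as the cathode, so E°_cell = +0.85 − (-1.66) = 2.51 V.
Balancing electrons gives n = 6; the reaction quotient is Q = [Al³⁺]^2/[Hg²⁺]^3 = 40.0.
E = E° − (RT/nF) ln Q = 2.51 − (8.314×323)/(6×96485) × (3.689) = 2.510 − 0.017 = 2.493 V.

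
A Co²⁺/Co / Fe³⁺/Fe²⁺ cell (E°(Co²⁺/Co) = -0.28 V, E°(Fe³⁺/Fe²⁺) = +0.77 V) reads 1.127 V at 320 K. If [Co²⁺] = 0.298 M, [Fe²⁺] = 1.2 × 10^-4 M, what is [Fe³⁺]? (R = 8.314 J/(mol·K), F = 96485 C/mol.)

From the Nernst equation, ln Q = nF(E° − E)/RT = 2×96485×(1.05 − 1.127)/(8.314×320) = -5.585, so Q = 0.00375.
With Q = [Co²⁺]·[Fe²⁺]^2/[Fe³⁺]^2 and the known concentrations, [Fe³⁺]^2 in the denominator gives [Fe³⁺] = 0.0011 M.

0.0011 M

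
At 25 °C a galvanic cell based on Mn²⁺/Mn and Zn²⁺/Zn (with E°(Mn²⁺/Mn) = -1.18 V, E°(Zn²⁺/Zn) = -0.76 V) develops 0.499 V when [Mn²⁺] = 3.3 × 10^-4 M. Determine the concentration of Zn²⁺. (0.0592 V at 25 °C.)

From the Nernst equation, log Q = n(E° − E)/0.0592 = 2(0.42 − 0.499)/0.0592 = -2.669, so Q = 0.00214.
With Q = [Mn²⁺]/[Zn²⁺] and the known concentrations, [Zn²⁺] in the denominator gives [Zn²⁺] = 0.15 M.

0.15 M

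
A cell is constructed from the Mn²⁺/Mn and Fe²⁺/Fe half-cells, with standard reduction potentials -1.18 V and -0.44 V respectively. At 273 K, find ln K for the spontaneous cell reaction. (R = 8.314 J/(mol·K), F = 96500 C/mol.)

ln K = 62.9

E°_cell = -0.44 − (-1.18) = 0.74 V, with n = 2 electrons transferred.
At equilibrium E = 0, so the Nernst equation gives ln K = nFE°/RT = (2)(96500)(0.74)/((8.314)(273)) = 62.92.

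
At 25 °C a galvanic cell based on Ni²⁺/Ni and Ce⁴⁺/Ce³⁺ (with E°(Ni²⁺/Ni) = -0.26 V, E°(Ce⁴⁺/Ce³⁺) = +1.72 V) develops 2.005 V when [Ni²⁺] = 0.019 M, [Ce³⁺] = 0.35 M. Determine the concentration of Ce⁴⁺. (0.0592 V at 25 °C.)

From the Nernst equation, log Q = n(E° − E)/0.0592 = 2(1.98 − 2.005)/0.0592 = -0.845, so Q = 0.143.
With Q = [Ni²⁺]·[Ce³⁺]^2/[Ce⁴⁺]^2 and the known concentrations, [Ce⁴⁺]^2 in the denominator gives [Ce⁴⁺] = 0.13 M.

0.13 M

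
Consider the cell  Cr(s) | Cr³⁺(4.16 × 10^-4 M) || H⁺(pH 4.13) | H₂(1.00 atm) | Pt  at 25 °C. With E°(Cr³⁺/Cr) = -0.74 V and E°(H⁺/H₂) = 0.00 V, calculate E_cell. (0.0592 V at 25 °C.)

0.56 V

The hydrogen couple is the cathode, so E°_cell = 0.74 V; n = 6.
[H⁺] = 10^(−4.13) = 7.4 × 10^-5 M, and Q = [Cr³⁺]^2·P(H₂)^3 / [H⁺]^6 = 1.04 × 10^18.
E = E° − (0.0592/6) log Q = 0.74 − (0.0592/6)(18.018) = 0.562 V.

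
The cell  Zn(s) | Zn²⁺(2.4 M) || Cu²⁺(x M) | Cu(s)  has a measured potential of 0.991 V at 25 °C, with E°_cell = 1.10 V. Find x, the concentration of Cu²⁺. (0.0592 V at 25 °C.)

5 × 10^-4 M

From the Nernst equation, log Q = n(E° − E)/0.0592 = 2(1.10 − 0.991)/0.0592 = 3.682, so Q = 4810.
With Q = [Zn²⁺]/[Cu²⁺] and the known concentrations, [Cu²⁺] in the denominator gives [Cu²⁺] = 5 × 10^-4 M.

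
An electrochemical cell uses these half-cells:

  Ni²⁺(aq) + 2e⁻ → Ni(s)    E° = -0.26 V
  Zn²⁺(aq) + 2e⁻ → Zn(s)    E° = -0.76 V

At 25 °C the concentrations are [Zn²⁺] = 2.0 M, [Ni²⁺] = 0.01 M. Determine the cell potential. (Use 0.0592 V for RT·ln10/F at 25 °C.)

0.432 V

The Ni²⁺/Ni couple has the higher reduction potential and acts as the cathode, so E°_cell = -0.26 − (-0.76) = 0.50 V.
Balancing electrons gives n = 2; the reaction quotient is Q = [Zn²⁺]/[Ni²⁺] = 200.
At 25 °C, E = E° − (0.0592/n) log Q = 0.50 − (0.0592/2)(2.301) = 0.500 − 0.068 = 0.432 V.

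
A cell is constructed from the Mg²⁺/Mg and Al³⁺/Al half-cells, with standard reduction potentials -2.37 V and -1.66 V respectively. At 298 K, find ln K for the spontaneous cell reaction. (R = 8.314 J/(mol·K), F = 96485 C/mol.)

E°_cell = -1.66 − (-2.37) = 0.71 V, with n = 6 electrons transferred.
At equilibrium E = 0, so the Nernst equation gives ln K = nFE°/RT = (6)(96485)(0.71)/((8.314)(298)) = 165.90.

ln K = 165.9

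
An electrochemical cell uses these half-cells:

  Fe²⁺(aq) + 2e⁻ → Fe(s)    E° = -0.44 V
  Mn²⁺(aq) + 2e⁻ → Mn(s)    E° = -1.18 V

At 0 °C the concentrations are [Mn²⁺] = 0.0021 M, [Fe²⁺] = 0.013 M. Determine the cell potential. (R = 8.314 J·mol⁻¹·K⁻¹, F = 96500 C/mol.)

0.761 V

The Fe²⁺/Fe couple has the higher reduction potential and acts as the cathode, so E°_cell = -0.44 − (-1.18) = 0.74 V.
Balancing electrons gives n = 2; the reaction quotient is Q = [Mn²⁺]/[Fe²⁺] = 0.162.
E = E° − (RT/nF) ln Q = 0.74 − (8.314×273)/(2×96500) × (-1.823) = 0.740 + 0.021 = 0.761 V.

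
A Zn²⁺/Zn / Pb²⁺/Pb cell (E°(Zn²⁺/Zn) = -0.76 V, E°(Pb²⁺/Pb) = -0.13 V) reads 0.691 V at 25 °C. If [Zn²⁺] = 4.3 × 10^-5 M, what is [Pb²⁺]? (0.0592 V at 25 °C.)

From the Nernst equation, log Q = n(E° − E)/0.0592 = 2(0.63 − 0.691)/0.0592 = -2.061, so Q = 0.00869.
With Q = [Zn²⁺]/[Pb²⁺] and the known concentrations, [Pb²⁺] in the denominator gives [Pb²⁺] = 0.0049 M.

0.0049 M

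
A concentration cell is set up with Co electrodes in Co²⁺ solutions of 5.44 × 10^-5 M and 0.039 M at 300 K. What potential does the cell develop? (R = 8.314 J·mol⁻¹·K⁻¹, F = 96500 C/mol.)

Both half-cells are Co²⁺/Co, so E°_cell = 0. The concentrated side is the cathode; the cell reaction moves Co²⁺ from high to low concentration with n = 2.
Q = [Co²⁺]_dilute/[Co²⁺]_conc = 5.44 × 10^-5/0.039 = 0.00139.
E = 0 − (RT/nF) ln Q = −((8.314×300)/(2×96500))(-6.575) = 0.0850 V.

0.085 V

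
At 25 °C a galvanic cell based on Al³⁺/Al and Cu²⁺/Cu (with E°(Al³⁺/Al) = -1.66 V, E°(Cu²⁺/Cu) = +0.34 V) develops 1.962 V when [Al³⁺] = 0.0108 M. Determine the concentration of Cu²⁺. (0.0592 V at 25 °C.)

From the Nernst equation, log Q = n(E° − E)/0.0592 = 6(2.00 − 1.962)/0.0592 = 3.851, so Q = 7100.
With Q = [Al³⁺]^2/[Cu²⁺]^3 and the known concentrations, [Cu²⁺]^3 in the denominator gives [Cu²⁺] = 0.0025 M.

0.0025 M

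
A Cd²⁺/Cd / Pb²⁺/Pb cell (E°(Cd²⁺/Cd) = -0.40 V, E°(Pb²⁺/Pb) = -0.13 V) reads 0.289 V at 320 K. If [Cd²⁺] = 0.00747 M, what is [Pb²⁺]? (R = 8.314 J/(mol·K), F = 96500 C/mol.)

From the Nernst equation, ln Q = nF(E° − E)/RT = 2×96500×(0.27 − 0.289)/(8.314×320) = -1.378, so Q = 0.252.
With Q = [Cd²⁺]/[Pb²⁺] and the known concentrations, [Pb²⁺] in the denominator gives [Pb²⁺] = 0.03 M.

0.03 M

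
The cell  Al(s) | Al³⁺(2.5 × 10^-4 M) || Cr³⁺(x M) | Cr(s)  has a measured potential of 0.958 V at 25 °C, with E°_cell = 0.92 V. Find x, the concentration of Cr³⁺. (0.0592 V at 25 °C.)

0.021 M

From the Nernst equation, log Q = n(E° − E)/0.0592 = 3(0.92 − 0.958)/0.0592 = -1.926, so Q = 0.0119.
With Q = [Al³⁺]/[Cr³⁺] and the known concentrations, [Cr³⁺] in the denominator gives [Cr³⁺] = 0.021 M.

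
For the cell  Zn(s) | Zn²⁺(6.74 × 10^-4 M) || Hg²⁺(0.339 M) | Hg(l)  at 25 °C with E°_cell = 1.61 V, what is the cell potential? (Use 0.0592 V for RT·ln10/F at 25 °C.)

Balancing electrons gives n = 2; the reaction quotient is Q = [Zn²⁺]/[Hg²⁺] = 0.00199.
At 25 °C, E = E° − (0.0592/n) log Q = 1.61 − (0.0592/2)(-2.702) = 1.610 + 0.080 = 1.690 V.

1.69 V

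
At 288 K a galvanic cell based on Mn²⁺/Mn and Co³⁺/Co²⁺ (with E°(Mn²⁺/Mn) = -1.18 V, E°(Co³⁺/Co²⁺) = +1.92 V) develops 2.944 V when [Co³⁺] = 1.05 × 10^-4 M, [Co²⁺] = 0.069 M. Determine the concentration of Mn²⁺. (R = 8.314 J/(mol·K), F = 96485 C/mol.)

0.67 M

From the Nernst equation, ln Q = nF(E° − E)/RT = 2×96485×(3.10 − 2.944)/(8.314×288) = 12.572, so Q = 2.88 × 10^5.
With Q = [Mn²⁺]·[Co²⁺]^2/[Co³⁺]^2 and the known concentrations, [Mn²⁺] in the numerator gives [Mn²⁺] = 0.67 M.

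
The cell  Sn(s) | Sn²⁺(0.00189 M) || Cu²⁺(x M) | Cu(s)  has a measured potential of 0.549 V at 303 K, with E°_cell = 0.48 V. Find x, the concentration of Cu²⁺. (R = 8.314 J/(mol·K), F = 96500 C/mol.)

0.37 M

From the Nernst equation, ln Q = nF(E° − E)/RT = 2×96500×(0.48 − 0.549)/(8.314×303) = -5.286, so Q = 0.00506.
With Q = [Sn²⁺]/[Cu²⁺] and the known concentrations, [Cu²⁺] in the denominator gives [Cu²⁺] = 0.37 M.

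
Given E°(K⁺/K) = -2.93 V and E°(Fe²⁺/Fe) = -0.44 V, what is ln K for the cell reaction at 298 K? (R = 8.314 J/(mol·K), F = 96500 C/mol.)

ln K = 194.0

E°_cell = -0.44 − (-2.93) = 2.49 V, with n = 2 electrons transferred.
At equilibrium E = 0, so the Nernst equation gives ln K = nFE°/RT = (2)(96500)(2.49)/((8.314)(298)) = 193.97.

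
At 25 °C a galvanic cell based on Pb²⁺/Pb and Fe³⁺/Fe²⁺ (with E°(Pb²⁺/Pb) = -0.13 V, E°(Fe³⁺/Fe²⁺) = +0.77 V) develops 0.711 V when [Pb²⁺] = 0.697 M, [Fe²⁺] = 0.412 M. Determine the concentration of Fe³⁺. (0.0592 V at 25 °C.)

From the Nernst equation, log Q = n(E° − E)/0.0592 = 2(0.90 − 0.711)/0.0592 = 6.385, so Q = 2.43 × 10^6.
With Q = [Pb²⁺]·[Fe²⁺]^2/[Fe³⁺]^2 and the known concentrations, [Fe³⁺]^2 in the denominator gives [Fe³⁺] = 2.2 × 10^-4 M.

2.2 × 10^-4 M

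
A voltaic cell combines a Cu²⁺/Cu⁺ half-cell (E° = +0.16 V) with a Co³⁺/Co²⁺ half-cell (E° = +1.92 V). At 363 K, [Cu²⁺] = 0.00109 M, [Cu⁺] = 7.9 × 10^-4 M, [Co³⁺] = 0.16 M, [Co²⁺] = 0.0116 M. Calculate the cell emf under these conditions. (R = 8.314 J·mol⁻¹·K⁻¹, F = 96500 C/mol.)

The Co³⁺/Co²⁺ couple has the higher reduction potential and acts as the cathode, so E°_cell = +1.92 − (+0.16) = 1.76 V.
Balancing electrons gives n = 1; the reaction quotient is Q = [Cu²⁺]·[Co²⁺]/([Cu⁺]·[Co³⁺]) = 0.100.
E = E° − (RT/nF) ln Q = 1.76 − (8.314×363)/(1×96500) × (-2.302) = 1.760 + 0.072 = 1.832 V.

1.83 V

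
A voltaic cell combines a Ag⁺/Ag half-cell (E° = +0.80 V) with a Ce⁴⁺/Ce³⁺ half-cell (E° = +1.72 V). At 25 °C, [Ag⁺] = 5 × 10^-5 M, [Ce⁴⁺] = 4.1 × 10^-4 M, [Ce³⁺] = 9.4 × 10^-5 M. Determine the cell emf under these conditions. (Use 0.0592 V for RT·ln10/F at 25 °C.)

1.21 V

The Ce⁴⁺/Ce³⁺ couple has the higher reduction potential and acts as the cathode, so E°_cell = +1.72 − (+0.80) = 0.92 V.
Balancing electrons gives n = 1; the reaction quotient is Q = [Ag⁺]·[Ce³⁺]/[Ce⁴⁺] = 1.15 × 10^-5.
At 25 °C, E = E° − (0.0592/n) log Q = 0.92 − (0.0592/1)(-4.941) = 0.920 + 0.293 = 1.213 V.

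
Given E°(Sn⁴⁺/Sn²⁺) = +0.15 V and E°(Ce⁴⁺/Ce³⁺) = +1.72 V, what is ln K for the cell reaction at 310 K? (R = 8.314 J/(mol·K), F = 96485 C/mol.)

ln K = 117.5

E°_cell = +1.72 − (+0.15) = 1.57 V, with n = 2 electrons transferred.
At equilibrium E = 0, so the Nernst equation gives ln K = nFE°/RT = (2)(96485)(1.57)/((8.314)(310)) = 117.55.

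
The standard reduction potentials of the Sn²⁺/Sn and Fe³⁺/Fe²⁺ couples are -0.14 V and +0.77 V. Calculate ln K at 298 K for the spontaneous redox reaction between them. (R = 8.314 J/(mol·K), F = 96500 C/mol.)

ln K = 70.9

E°_cell = +0.77 − (-0.14) = 0.91 V, with n = 2 electrons transferred.
At equilibrium E = 0, so the Nernst equation gives ln K = nFE°/RT = (2)(96500)(0.91)/((8.314)(298)) = 70.89.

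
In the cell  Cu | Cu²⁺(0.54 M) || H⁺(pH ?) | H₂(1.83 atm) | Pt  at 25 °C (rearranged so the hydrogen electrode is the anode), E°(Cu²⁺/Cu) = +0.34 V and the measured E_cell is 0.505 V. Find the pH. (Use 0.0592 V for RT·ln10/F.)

pH = 2.79

E°_cell = 0.34 V and n = 2.
log Q = n(E° − E)/0.0592 = 2×(0.34 − 0.505)/0.0592 = -5.574.
With Q = [H⁺]^2 / ([Cu²⁺]·P(H₂)), solving for [H⁺] gives log[H⁺] = -2.790, so pH = 2.79.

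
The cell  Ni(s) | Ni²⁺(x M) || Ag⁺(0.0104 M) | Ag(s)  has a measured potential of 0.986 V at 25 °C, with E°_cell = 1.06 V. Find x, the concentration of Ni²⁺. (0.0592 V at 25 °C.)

0.034 M

From the Nernst equation, log Q = n(E° − E)/0.0592 = 2(1.06 − 0.986)/0.0592 = 2.500, so Q = 316.
With Q = [Ni²⁺]/[Ag⁺]^2 and the known concentrations, [Ni²⁺] in the numerator gives [Ni²⁺] = 0.034 M.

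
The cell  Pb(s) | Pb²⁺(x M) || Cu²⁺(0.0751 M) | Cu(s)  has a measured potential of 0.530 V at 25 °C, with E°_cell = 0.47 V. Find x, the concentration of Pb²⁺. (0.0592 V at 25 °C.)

From the Nernst equation, log Q = n(E° − E)/0.0592 = 2(0.47 − 0.530)/0.0592 = -2.027, so Q = 0.00940.
With Q = [Pb²⁺]/[Cu²⁺] and the known concentrations, [Pb²⁺] in the numerator gives [Pb²⁺] = 7.1 × 10^-4 M.

7.1 × 10^-4 M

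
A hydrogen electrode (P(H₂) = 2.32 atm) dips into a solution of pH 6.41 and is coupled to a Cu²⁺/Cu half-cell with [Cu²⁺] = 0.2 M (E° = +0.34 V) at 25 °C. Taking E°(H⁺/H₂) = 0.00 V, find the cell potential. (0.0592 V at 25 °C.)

The Cu²⁺/Cu couple is the cathode, so E°_cell = 0.34 V; n = 2.
[H⁺] = 10^(−6.41) = 3.9 × 10^-7 M, and Q = [H⁺]^2 / ([Cu²⁺]·P(H₂)) = 3.26 × 10^-13.
E = E° − (0.0592/2) log Q = 0.34 − (0.0592/2)(-12.487) = 0.710 V.

0.71 V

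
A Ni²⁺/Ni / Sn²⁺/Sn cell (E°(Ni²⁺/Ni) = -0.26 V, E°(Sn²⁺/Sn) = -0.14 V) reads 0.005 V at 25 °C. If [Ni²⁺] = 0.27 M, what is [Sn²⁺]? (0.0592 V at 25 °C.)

3.5 × 10^-5 M

From the Nernst equation, log Q = n(E° − E)/0.0592 = 2(0.12 − 0.005)/0.0592 = 3.885, so Q = 7680.
With Q = [Ni²⁺]/[Sn²⁺] and the known concentrations, [Sn²⁺] in the denominator gives [Sn²⁺] = 3.5 × 10^-5 M.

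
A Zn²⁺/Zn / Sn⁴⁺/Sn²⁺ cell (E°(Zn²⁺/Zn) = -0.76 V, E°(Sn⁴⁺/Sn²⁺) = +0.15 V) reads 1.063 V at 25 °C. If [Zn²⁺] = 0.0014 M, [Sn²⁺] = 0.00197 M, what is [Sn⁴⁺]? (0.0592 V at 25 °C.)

0.41 M

From the Nernst equation, log Q = n(E° − E)/0.0592 = 2(0.91 − 1.063)/0.0592 = -5.169, so Q = 6.78 × 10^-6.
With Q = [Zn²⁺]·[Sn²⁺]/[Sn⁴⁺] and the known concentrations, [Sn⁴⁺] in the denominator gives [Sn⁴⁺] = 0.41 M.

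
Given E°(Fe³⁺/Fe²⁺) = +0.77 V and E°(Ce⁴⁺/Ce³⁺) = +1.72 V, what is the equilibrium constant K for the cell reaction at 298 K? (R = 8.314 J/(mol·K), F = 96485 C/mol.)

1.2 × 10^16

E°_cell = +1.72 − (+0.77) = 0.95 V, with n = 1 electron transferred.
At equilibrium E = 0, so the Nernst equation gives ln K = nFE°/RT = (1)(96485)(0.95)/((8.314)(298)) = 37.00.
K = e^37.00 = 1.2 × 10^16.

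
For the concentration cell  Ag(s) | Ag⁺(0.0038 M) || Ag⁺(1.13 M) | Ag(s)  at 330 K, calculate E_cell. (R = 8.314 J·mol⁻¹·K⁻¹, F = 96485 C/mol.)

Both half-cells are Ag⁺/Ag, so E°_cell = 0. The concentrated side is the cathode; the cell reaction moves Ag⁺ from high to low concentration with n = 1.
Q = [Ag⁺]_dilute/[Ag⁺]_conc = 0.0038/1.13 = 0.00336.
E = 0 − (RT/nF) ln Q = −((8.314×330)/(1×96485))(-5.695) = 0.1619 V.

0.16 V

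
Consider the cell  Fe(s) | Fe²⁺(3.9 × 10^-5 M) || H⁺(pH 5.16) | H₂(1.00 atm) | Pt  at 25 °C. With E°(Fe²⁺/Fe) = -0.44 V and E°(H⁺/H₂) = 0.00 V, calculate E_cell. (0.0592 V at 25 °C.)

The hydrogen couple is the cathode, so E°_cell = 0.44 V; n = 2.
[H⁺] = 10^(−5.16) = 6.9 × 10^-6 M, and Q = [Fe²⁺]·P(H₂) / [H⁺]^2 = 8.15 × 10^5.
E = E° − (0.0592/2) log Q = 0.44 − (0.0592/2)(5.911) = 0.265 V.

0.27 V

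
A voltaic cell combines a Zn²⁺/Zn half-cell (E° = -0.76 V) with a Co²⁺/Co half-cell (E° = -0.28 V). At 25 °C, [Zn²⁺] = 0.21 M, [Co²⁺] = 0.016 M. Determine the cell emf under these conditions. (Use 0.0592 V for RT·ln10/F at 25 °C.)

The Co²⁺/Co couple has the higher reduction potential and acts as the cathode, so E°_cell = -0.28 − (-0.76) = 0.48 V.
Balancing electrons gives n = 2; the reaction quotient is Q = [Zn²⁺]/[Co²⁺] = 13.1.
At 25 °C, E = E° − (0.0592/n) log Q = 0.48 − (0.0592/2)(1.118) = 0.480 − 0.033 = 0.447 V.

0.447 V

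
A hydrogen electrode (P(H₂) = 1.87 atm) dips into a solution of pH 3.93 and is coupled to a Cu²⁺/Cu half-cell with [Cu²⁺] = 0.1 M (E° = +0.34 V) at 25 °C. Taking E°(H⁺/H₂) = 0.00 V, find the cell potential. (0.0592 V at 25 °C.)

0.55 V

The Cu²⁺/Cu couple is the cathode, so E°_cell = 0.34 V; n = 2.
[H⁺] = 10^(−3.93) = 1.2 × 10^-4 M, and Q = [H⁺]^2 / ([Cu²⁺]·P(H₂)) = 7.38 × 10^-8.
E = E° − (0.0592/2) log Q = 0.34 − (0.0592/2)(-7.132) = 0.551 V.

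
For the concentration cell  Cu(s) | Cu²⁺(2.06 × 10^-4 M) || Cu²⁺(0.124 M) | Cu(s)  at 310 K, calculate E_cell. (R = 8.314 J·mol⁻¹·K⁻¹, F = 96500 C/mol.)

0.085 V

Both half-cells are Cu²⁺/Cu, so E°_cell = 0. The concentrated side is the cathode; the cell reaction moves Cu²⁺ from high to low concentration with n = 2.
Q = [Cu²⁺]_dilute/[Cu²⁺]_conc = 2.06 × 10^-4/0.124 = 0.00166.
E = 0 − (RT/nF) ln Q = −((8.314×310)/(2×96500))(-6.400) = 0.0855 V.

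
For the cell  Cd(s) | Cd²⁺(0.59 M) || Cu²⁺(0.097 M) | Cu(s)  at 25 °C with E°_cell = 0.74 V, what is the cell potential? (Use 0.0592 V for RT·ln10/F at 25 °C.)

Balancing electrons gives n = 2; the reaction quotient is Q = [Cd²⁺]/[Cu²⁺] = 6.08.
At 25 °C, E = E° − (0.0592/n) log Q = 0.74 − (0.0592/2)(0.784) = 0.740 − 0.023 = 0.717 V.

0.717 V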